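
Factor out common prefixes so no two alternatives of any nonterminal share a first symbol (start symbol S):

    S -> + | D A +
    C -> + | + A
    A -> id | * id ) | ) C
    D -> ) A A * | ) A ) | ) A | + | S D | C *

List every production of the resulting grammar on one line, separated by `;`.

S -> + | D A +; C -> + C'; A -> id | * id ) | ) C; D -> + | S D | C * | ) A D'; C' -> eps | A; D' -> A * | ) | eps

C has alternatives sharing prefix '+': factor to C → + C' with C' → ε | A.
D has alternatives sharing prefix ') A': factor to D → ) A D' with D' → A * | ) | ε.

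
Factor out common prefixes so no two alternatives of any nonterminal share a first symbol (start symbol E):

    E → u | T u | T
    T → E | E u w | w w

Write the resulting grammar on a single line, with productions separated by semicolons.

E has alternatives sharing prefix 'T': factor to E → T E' with E' → u | ε.
T has alternatives sharing prefix 'E': factor to T → E T' with T' → ε | u w.

E → u | T E'; T → w w | E T'; E' → u | eps; T' → eps | u w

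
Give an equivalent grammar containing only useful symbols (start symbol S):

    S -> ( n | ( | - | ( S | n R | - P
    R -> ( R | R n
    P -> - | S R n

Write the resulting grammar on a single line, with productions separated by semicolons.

Generating nonterminals: {P, S}.
Reachable from S after that: {P, S}.
Removed useless symbols: {R} and every production mentioning them.

S -> ( n | ( | - | ( S | - P; P -> -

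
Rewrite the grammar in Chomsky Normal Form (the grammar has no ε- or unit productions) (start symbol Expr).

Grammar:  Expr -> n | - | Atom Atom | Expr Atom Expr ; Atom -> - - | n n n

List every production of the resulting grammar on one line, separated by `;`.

Introduce a nonterminal for each terminal appearing in a rule of length ≥ 2: X1 → -, X2 → n.
Binarize each right-hand side of length ≥ 3 by chaining fresh nonterminals (Y1, Y2, …): affected rules were Expr → Expr Atom Expr; Atom → X2 X2 X2.

Expr -> n | - | Atom Atom | Expr Y1; Atom -> X1 X1 | X2 Y2; X1 -> -; X2 -> n; Y1 -> Atom Expr; Y2 -> X2 X2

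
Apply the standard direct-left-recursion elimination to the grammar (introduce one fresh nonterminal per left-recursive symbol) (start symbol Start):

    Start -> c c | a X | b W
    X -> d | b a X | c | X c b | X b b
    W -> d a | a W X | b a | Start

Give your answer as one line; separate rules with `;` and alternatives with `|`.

Start -> c c | a X | b W; X -> d X1 | b a X X1 | c X1; W -> d a | a W X | b a | Start; X1 -> c b X1 | b b X1 | eps

Directly left-recursive nonterminal: X.
For X: α = {c b, b b}, β = {d, b a X, c}. Rewrite as X → β X1 and X1 → α X1 | ε.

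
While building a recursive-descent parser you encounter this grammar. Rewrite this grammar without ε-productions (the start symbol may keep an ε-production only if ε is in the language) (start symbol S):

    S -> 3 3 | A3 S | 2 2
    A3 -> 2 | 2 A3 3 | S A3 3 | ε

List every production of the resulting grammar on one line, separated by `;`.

S -> 3 3 | A3 S | 2 2; A3 -> 2 | 2 A3 3 | 2 3 | S A3 3 | S 3

The nullable symbols are {A3}.
ε ∉ L(G), so no ε-production is kept.
For each production, add variants omitting each subset of nullable occurrences: A3 → 2 A3 3 gives 2 A3 3 | 2 3. A3 → S A3 3 gives S A3 3 | S 3.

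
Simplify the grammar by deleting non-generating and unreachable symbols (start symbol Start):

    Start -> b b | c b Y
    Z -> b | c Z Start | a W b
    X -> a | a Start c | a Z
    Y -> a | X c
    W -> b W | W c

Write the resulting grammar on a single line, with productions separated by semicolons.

Generating nonterminals: {Start, X, Y, Z}.
Reachable from Start after that: {Start, X, Y, Z}.
Removed useless symbols: {W} and every production mentioning them.

Start -> b b | c b Y; Z -> b | c Z Start; X -> a | a Start c | a Z; Y -> a | X c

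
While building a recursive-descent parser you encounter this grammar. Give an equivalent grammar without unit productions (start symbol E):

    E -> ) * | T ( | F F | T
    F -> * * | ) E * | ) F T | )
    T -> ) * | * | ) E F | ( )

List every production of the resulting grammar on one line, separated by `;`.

Unit pairs: E ⇒* {T}.
Replace each nonterminal's rules with the union of the non-unit rules of every nonterminal it unit-derives.

E -> ) * | T ( | F F | * | ) E F | ( ); F -> * * | ) E * | ) F T | ); T -> ) * | * | ) E F | ( )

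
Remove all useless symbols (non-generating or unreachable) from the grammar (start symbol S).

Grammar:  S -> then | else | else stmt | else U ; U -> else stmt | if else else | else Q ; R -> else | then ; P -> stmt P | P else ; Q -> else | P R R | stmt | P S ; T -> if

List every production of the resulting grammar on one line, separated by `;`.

Generating nonterminals: {Q, R, S, T, U}.
Reachable from S after that: {Q, S, U}.
Removed useless symbols: {P, R, T} and every production mentioning them.

S -> then | else | else stmt | else U; U -> else stmt | if else else | else Q; Q -> else | stmt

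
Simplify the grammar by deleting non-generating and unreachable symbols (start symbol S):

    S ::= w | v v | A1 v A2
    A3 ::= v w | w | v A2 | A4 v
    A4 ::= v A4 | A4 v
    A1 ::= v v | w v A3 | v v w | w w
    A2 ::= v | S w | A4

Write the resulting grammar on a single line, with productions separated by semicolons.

S ::= w | v v | A1 v A2; A3 ::= v w | w | v A2; A1 ::= v v | w v A3 | v v w | w w; A2 ::= v | S w

Generating nonterminals: {A1, A2, A3, S}.
Reachable from S after that: {A1, A2, A3, S}.
Removed useless symbols: {A4} and every production mentioning them.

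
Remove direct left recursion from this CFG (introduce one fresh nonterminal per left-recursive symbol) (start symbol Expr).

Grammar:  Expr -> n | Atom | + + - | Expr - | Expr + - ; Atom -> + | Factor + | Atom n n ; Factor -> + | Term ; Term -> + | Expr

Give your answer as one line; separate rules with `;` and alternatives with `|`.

Expr -> n Expr1 | Atom Expr1 | + + - Expr1; Atom -> + Atom1 | Factor + Atom1; Factor -> + | Term; Term -> + | Expr; Expr1 -> - Expr1 | + - Expr1 | ε; Atom1 -> n n Atom1 | ε

Left recursion appears on Expr, Atom.
For Expr: α = {-, + -}, β = {n, Atom, + + -}. Rewrite as Expr → β Expr1 and Expr1 → α Expr1 | ε.
For Atom: α = {n n}, β = {+, Factor +}. Rewrite as Atom → β Atom1 and Atom1 → α Atom1 | ε.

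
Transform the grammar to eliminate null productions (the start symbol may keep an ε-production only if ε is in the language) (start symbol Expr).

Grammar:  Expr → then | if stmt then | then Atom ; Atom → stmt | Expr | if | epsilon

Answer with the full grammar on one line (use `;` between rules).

Expr → then | if stmt then | then Atom; Atom → stmt | Expr | if

Nullable nonterminals: {Atom}.
ε ∉ L(G), so no ε-production is kept.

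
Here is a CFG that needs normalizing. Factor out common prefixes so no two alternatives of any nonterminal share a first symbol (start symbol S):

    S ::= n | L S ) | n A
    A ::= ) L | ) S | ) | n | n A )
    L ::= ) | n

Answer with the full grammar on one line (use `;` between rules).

S has alternatives sharing prefix 'n': factor to S → n S' with S' → ε | A.
A has alternatives sharing prefix ')': factor to A → ) A' with A' → L | S | ε.
A has alternatives sharing prefix 'n': factor to A → n A'' with A'' → ε | A ).

S ::= L S ) | n S'; A ::= ) A' | n A''; L ::= ) | n; S' ::= ε | A; A' ::= L | S | ε; A'' ::= ε | A )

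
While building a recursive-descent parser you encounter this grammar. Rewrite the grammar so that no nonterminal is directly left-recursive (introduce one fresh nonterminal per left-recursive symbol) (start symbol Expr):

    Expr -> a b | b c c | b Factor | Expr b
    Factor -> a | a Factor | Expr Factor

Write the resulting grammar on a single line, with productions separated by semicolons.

Expr -> a b Expr1 | b c c Expr1 | b Factor Expr1; Factor -> a | a Factor | Expr Factor; Expr1 -> b Expr1 | ε

Directly left-recursive nonterminal: Expr.
For Expr: α = {b}, β = {a b, b c c, b Factor}. Rewrite as Expr → β Expr1 and Expr1 → α Expr1 | ε.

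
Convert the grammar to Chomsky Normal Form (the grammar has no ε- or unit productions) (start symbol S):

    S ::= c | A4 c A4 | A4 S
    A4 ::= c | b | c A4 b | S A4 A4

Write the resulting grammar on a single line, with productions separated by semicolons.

S ::= c | A4 Y1 | A4 S; A4 ::= c | b | X1 Y2 | S Y3; X1 ::= c; X2 ::= b; Y1 ::= X1 A4; Y2 ::= A4 X2; Y3 ::= A4 A4

Introduce a nonterminal for each terminal appearing in a rule of length ≥ 2: X1 → c, X2 → b.
Binarize each right-hand side of length ≥ 3 by chaining fresh nonterminals (Y1, Y2, …): affected rules were S → A4 X1 A4; A4 → X1 A4 X2; A4 → S A4 A4.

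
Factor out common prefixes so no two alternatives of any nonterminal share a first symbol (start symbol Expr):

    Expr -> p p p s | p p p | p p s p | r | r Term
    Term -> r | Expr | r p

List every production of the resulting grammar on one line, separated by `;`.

Expr -> p p Expr1 | r Expr2; Term -> Expr | r Term1; Expr1 -> s p | p Expr11; Expr2 -> eps | Term; Term1 -> eps | p; Expr11 -> s | eps

Expr has alternatives sharing prefix 'p p': factor to Expr → p p Expr1 with Expr1 → p s | p | s p.
Expr has alternatives sharing prefix 'r': factor to Expr → r Expr2 with Expr2 → ε | Term.
Term has alternatives sharing prefix 'r': factor to Term → r Term1 with Term1 → ε | p.
Expr1 has alternatives sharing prefix 'p': factor to Expr1 → p Expr11 with Expr11 → s | ε.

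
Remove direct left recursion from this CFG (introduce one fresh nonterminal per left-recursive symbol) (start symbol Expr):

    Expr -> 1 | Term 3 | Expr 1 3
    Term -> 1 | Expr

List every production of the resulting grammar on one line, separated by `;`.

Directly left-recursive nonterminal: Expr.
For Expr: α = {1 3}, β = {1, Term 3}. Rewrite as Expr → β Expr1 and Expr1 → α Expr1 | ε.

Expr -> 1 Expr1 | Term 3 Expr1; Term -> 1 | Expr; Expr1 -> 1 3 Expr1 | ε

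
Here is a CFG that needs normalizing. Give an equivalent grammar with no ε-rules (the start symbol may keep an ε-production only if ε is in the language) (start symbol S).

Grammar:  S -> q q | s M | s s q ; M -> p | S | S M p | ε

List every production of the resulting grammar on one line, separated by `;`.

Nullable set = {M}.
ε ∉ L(G), so no ε-production is kept.
For each production, add variants omitting each subset of nullable occurrences: S → s M gives s M | s. M → S M p gives S M p | S p.

S -> q q | s M | s | s s q; M -> p | S | S M p | S p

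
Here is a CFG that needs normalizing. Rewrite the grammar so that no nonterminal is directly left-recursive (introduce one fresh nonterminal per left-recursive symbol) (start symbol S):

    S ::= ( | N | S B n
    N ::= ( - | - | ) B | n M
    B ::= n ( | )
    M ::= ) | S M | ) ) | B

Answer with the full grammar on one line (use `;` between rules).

Left recursion appears on S.
For S: α = {B n}, β = {(, N}. Rewrite as S → β S' and S' → α S' | ε.

S ::= ( S' | N S'; N ::= ( - | - | ) B | n M; B ::= n ( | ); M ::= ) | S M | ) ) | B; S' ::= B n S' | ε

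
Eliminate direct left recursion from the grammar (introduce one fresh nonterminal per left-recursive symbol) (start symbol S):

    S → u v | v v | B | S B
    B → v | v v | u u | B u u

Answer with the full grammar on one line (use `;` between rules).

S → u v S' | v v S' | B S'; B → v B' | v v B' | u u B'; S' → B S' | ε; B' → u u B' | ε

Left recursion appears on S, B.
For S: α = {B}, β = {u v, v v, B}. Rewrite as S → β S' and S' → α S' | ε.
For B: α = {u u}, β = {v, v v, u u}. Rewrite as B → β B' and B' → α B' | ε.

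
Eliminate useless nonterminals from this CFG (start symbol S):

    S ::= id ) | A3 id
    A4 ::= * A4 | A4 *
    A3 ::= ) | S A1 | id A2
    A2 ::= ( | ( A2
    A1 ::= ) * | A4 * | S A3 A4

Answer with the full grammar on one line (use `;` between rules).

S ::= id ) | A3 id; A3 ::= ) | S A1 | id A2; A2 ::= ( | ( A2; A1 ::= ) *

Generating nonterminals: {A1, A2, A3, S}.
Reachable from S after that: {A1, A2, A3, S}.
Removed useless symbols: {A4} and every production mentioning them.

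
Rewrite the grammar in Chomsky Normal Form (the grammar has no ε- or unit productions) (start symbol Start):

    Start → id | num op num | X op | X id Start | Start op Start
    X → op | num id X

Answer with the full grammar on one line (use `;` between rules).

Start → id | X1 Y1 | X X2 | X Y2 | Start Y3; X → op | X1 Y4; X1 → num; X2 → op; X3 → id; Y1 → X2 X1; Y2 → X3 Start; Y3 → X2 Start; Y4 → X3 X

Introduce a nonterminal for each terminal appearing in a rule of length ≥ 2: X1 → num, X2 → op, X3 → id.
Binarize each right-hand side of length ≥ 3 by chaining fresh nonterminals (Y1, Y2, …): affected rules were Start → X1 X2 X1; Start → X X3 Start; Start → Start X2 Start; X → X1 X3 X.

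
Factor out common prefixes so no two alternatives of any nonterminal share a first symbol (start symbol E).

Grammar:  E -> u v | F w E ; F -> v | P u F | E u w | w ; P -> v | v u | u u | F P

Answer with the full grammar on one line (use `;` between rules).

E -> u v | F w E; F -> v | P u F | E u w | w; P -> u u | F P | v P'; P' -> ε | u

P has alternatives sharing prefix 'v': factor to P → v P' with P' → ε | u.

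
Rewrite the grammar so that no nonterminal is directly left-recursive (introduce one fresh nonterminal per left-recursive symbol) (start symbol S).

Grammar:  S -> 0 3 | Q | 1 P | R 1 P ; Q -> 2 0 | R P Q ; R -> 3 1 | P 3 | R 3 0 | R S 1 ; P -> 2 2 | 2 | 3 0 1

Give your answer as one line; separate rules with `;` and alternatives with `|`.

Directly left-recursive nonterminal: R.
For R: α = {3 0, S 1}, β = {3 1, P 3}. Rewrite as R → β R' and R' → α R' | ε.

S -> 0 3 | Q | 1 P | R 1 P; Q -> 2 0 | R P Q; R -> 3 1 R' | P 3 R'; P -> 2 2 | 2 | 3 0 1; R' -> 3 0 R' | S 1 R' | ε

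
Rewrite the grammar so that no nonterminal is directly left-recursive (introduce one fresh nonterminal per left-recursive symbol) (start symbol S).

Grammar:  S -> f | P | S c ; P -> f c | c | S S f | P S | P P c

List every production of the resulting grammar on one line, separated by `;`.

S -> f S' | P S'; P -> f c P' | c P' | S S f P'; S' -> c S' | ε; P' -> S P' | P c P' | ε

Directly left-recursive nonterminals: S, P.
For S: α = {c}, β = {f, P}. Rewrite as S → β S' and S' → α S' | ε.
For P: α = {S, P c}, β = {f c, c, S S f}. Rewrite as P → β P' and P' → α P' | ε.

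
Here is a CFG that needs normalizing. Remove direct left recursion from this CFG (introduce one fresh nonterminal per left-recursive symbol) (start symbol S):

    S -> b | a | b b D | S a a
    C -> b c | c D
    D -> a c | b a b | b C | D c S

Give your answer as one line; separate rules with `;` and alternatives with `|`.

S, D are directly left-recursive.
For S: α = {a a}, β = {b, a, b b D}. Rewrite as S → β S' and S' → α S' | ε.
For D: α = {c S}, β = {a c, b a b, b C}. Rewrite as D → β D' and D' → α D' | ε.

S -> b S' | a S' | b b D S'; C -> b c | c D; D -> a c D' | b a b D' | b C D'; S' -> a a S' | ε; D' -> c S D' | ε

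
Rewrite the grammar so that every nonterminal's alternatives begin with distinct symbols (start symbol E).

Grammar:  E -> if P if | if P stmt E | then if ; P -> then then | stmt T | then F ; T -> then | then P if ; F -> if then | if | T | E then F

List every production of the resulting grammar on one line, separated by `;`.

E -> then if | if P E'; P -> stmt T | then P'; T -> then T'; F -> T | E then F | if F'; E' -> if | stmt E; P' -> then | F; T' -> ε | P if; F' -> then | ε

E has alternatives sharing prefix 'if P': factor to E → if P E' with E' → if | stmt E.
P has alternatives sharing prefix 'then': factor to P → then P' with P' → then | F.
T has alternatives sharing prefix 'then': factor to T → then T' with T' → ε | P if.
F has alternatives sharing prefix 'if': factor to F → if F' with F' → then | ε.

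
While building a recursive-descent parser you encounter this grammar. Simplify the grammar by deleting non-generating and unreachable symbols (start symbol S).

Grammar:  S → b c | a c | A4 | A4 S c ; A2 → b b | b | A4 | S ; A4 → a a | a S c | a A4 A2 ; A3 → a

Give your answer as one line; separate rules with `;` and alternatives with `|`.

S → b c | a c | A4 | A4 S c; A2 → b b | b | A4 | S; A4 → a a | a S c | a A4 A2

Generating nonterminals: {A2, A3, A4, S}.
Reachable from S after that: {A2, A4, S}.
Removed useless symbols: {A3} and every production mentioning them.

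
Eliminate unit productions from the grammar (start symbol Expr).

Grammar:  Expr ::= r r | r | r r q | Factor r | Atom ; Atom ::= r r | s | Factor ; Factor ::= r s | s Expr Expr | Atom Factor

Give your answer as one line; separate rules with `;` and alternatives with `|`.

Unit pairs: Atom ⇒* {Factor}; Expr ⇒* {Atom, Factor}.
For every A with A ⇒* B via unit rules, add B's non-unit alternatives to A; then delete every rule of the form X → Y.

Expr ::= r r | s | r s | s Expr Expr | Atom Factor | r | r r q | Factor r; Atom ::= r r | s | r s | s Expr Expr | Atom Factor; Factor ::= r s | s Expr Expr | Atom Factor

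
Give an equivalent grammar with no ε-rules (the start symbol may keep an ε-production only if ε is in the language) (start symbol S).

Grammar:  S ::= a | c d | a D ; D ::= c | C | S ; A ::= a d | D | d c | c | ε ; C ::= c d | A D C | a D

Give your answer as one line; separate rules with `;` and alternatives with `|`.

Nullable set = {A}.
ε ∉ L(G), so no ε-production is kept.
Expand every rule over subsets of its nullable positions: C → A D C gives A D C | D C.

S ::= a | c d | a D; D ::= c | C | S; A ::= a d | D | d c | c; C ::= c d | A D C | D C | a D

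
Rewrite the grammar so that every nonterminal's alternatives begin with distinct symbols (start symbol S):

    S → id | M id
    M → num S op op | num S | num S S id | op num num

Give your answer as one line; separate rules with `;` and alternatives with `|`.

S → id | M id; M → op num num | num S M'; M' → op op | ε | S id

M has alternatives sharing prefix 'num S': factor to M → num S M' with M' → op op | ε | S id.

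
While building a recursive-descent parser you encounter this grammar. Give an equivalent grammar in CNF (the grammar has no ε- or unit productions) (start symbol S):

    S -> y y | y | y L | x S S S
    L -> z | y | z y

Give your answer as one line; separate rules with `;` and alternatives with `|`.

Introduce a nonterminal for each terminal appearing in a rule of length ≥ 2: X1 → y, X2 → x, X3 → z.
Binarize each right-hand side of length ≥ 3 by chaining fresh nonterminals (Y1, Y2, …): affected rules were S → X2 S S S.

S -> X1 X1 | y | X1 L | X2 Y1; L -> z | y | X3 X1; X1 -> y; X2 -> x; X3 -> z; Y1 -> S Y2; Y2 -> S S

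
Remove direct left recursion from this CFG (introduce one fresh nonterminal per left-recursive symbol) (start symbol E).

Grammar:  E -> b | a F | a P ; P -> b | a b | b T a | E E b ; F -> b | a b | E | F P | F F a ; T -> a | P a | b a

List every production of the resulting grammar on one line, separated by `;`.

E -> b | a F | a P; P -> b | a b | b T a | E E b; F -> b F' | a b F' | E F'; T -> a | P a | b a; F' -> P F' | F a F' | ε

Left recursion appears on F.
For F: α = {P, F a}, β = {b, a b, E}. Rewrite as F → β F' and F' → α F' | ε.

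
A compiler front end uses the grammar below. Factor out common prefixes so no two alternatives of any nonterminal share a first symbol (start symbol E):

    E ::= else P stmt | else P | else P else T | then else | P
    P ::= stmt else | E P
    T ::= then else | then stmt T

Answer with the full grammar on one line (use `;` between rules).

E ::= then else | P | else P E'; P ::= stmt else | E P; T ::= then T'; E' ::= stmt | eps | else T; T' ::= else | stmt T

E has alternatives sharing prefix 'else P': factor to E → else P E' with E' → stmt | ε | else T.
T has alternatives sharing prefix 'then': factor to T → then T' with T' → else | stmt T.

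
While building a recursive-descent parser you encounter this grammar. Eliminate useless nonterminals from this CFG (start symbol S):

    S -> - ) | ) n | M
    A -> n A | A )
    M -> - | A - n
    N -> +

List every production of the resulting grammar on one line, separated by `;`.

S -> - ) | ) n | M; M -> -

Generating nonterminals: {M, N, S}.
Reachable from S after that: {M, S}.
Removed useless symbols: {A, N} and every production mentioning them.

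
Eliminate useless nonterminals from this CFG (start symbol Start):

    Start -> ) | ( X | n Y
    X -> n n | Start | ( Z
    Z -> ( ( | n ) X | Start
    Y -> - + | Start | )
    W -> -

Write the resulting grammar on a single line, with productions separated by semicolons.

Start -> ) | ( X | n Y; X -> n n | Start | ( Z; Z -> ( ( | n ) X | Start; Y -> - + | Start | )

Generating nonterminals: {Start, W, X, Y, Z}.
Reachable from Start after that: {Start, X, Y, Z}.
Removed useless symbols: {W} and every production mentioning them.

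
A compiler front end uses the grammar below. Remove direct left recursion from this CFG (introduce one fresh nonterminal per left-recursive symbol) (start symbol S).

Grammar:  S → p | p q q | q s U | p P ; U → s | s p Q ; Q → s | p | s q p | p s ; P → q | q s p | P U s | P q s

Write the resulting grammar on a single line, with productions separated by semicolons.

P is directly left-recursive.
For P: α = {U s, q s}, β = {q, q s p}. Rewrite as P → β P' and P' → α P' | ε.

S → p | p q q | q s U | p P; U → s | s p Q; Q → s | p | s q p | p s; P → q P' | q s p P'; P' → U s P' | q s P' | ε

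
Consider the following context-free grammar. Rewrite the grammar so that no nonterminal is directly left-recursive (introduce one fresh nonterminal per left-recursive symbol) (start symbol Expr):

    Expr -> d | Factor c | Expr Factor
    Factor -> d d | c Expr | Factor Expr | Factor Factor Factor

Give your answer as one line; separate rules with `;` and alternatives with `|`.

Expr -> d Expr1 | Factor c Expr1; Factor -> d d Factor1 | c Expr Factor1; Expr1 -> Factor Expr1 | ε; Factor1 -> Expr Factor1 | Factor Factor Factor1 | ε

Left recursion appears on Expr, Factor.
For Expr: α = {Factor}, β = {d, Factor c}. Rewrite as Expr → β Expr1 and Expr1 → α Expr1 | ε.
For Factor: α = {Expr, Factor Factor}, β = {d d, c Expr}. Rewrite as Factor → β Factor1 and Factor1 → α Factor1 | ε.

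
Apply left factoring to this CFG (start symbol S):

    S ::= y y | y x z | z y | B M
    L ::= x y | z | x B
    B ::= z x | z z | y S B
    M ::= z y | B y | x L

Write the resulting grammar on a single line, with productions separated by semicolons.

S has alternatives sharing prefix 'y': factor to S → y S' with S' → y | x z.
L has alternatives sharing prefix 'x': factor to L → x L' with L' → y | B.
B has alternatives sharing prefix 'z': factor to B → z B' with B' → x | z.

S ::= z y | B M | y S'; L ::= z | x L'; B ::= y S B | z B'; M ::= z y | B y | x L; S' ::= y | x z; L' ::= y | B; B' ::= x | z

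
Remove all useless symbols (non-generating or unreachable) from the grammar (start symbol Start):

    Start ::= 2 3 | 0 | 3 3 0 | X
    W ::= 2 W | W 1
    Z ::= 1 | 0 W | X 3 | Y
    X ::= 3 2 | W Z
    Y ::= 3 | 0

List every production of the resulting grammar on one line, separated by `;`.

Generating nonterminals: {Start, X, Y, Z}.
Reachable from Start after that: {Start, X}.
Removed useless symbols: {W, Y, Z} and every production mentioning them.

Start ::= 2 3 | 0 | 3 3 0 | X; X ::= 3 2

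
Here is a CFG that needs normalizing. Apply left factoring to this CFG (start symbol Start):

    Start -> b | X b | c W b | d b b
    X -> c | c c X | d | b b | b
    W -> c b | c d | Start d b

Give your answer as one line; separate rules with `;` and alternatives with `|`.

X has alternatives sharing prefix 'c': factor to X → c X1 with X1 → ε | c X.
X has alternatives sharing prefix 'b': factor to X → b X2 with X2 → b | ε.
W has alternatives sharing prefix 'c': factor to W → c W1 with W1 → b | d.

Start -> b | X b | c W b | d b b; X -> d | c X1 | b X2; W -> Start d b | c W1; X1 -> eps | c X; X2 -> b | eps; W1 -> b | d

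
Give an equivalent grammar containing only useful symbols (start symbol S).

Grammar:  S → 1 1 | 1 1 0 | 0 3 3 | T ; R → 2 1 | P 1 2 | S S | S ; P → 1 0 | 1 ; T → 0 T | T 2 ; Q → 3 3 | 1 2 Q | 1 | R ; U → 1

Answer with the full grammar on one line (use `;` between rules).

S → 1 1 | 1 1 0 | 0 3 3

Generating nonterminals: {P, Q, R, S, U}.
Reachable from S after that: {S}.
Removed useless symbols: {P, Q, R, T, U} and every production mentioning them.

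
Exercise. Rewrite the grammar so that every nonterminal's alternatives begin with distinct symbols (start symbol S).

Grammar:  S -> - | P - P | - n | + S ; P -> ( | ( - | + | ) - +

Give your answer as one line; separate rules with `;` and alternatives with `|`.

S -> P - P | + S | - S'; P -> + | ) - + | ( P'; S' -> eps | n; P' -> eps | -

S has alternatives sharing prefix '-': factor to S → - S' with S' → ε | n.
P has alternatives sharing prefix '(': factor to P → ( P' with P' → ε | -.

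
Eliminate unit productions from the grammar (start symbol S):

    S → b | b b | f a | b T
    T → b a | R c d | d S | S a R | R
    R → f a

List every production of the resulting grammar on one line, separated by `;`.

S → b | b b | f a | b T; T → f a | b a | R c d | d S | S a R; R → f a

Unit pairs: T ⇒* {R}.
For every A with A ⇒* B via unit rules, add B's non-unit alternatives to A; then delete every rule of the form X → Y.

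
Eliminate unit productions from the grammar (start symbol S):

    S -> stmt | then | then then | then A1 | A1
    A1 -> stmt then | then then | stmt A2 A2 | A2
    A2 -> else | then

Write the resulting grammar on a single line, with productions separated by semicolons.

S -> else | then | stmt then | then then | stmt A2 A2 | stmt | then A1; A1 -> else | then | stmt then | then then | stmt A2 A2; A2 -> else | then

Unit pairs: A1 ⇒* {A2}; S ⇒* {A1, A2}.
For each unit pair (A, B), copy every non-unit production of B to A, then drop all unit productions.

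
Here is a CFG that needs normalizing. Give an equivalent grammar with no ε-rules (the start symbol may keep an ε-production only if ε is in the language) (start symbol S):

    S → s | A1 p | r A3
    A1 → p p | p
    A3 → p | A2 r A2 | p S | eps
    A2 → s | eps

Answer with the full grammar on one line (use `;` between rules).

Nullable nonterminals: {A2, A3}.
ε ∉ L(G), so no ε-production is kept.
Add the nullable-subset variants: S → r A3 gives r A3 | r. A3 → A2 r A2 gives A2 r A2 | A2 r | r A2 | r.

S → s | A1 p | r A3 | r; A1 → p p | p; A3 → p | A2 r A2 | A2 r | r A2 | r | p S; A2 → s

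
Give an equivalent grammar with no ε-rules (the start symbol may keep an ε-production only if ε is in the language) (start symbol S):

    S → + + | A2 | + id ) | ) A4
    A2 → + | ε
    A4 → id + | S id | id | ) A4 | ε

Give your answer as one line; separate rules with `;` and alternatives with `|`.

Nullable nonterminals: {A2, A4, S}.
ε ∈ L(G) since S is nullable, so keep S → ε.
Expand every rule over subsets of its nullable positions: S → ) A4 gives ) A4 | ). A4 → S id gives S id | id. A4 → ) A4 gives ) A4 | ).

S → + + | A2 | + id ) | ) A4 | ) | ε; A2 → +; A4 → id + | S id | id | ) A4 | )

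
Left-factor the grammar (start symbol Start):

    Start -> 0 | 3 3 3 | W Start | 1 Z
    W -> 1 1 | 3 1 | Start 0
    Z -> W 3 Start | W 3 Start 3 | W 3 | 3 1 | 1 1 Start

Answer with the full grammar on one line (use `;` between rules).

Z has alternatives sharing prefix 'W 3': factor to Z → W 3 Z1 with Z1 → Start | Start 3 | ε.
Z1 has alternatives sharing prefix 'Start': factor to Z1 → Start Z11 with Z11 → ε | 3.

Start -> 0 | 3 3 3 | W Start | 1 Z; W -> 1 1 | 3 1 | Start 0; Z -> 3 1 | 1 1 Start | W 3 Z1; Z1 -> ε | Start Z11; Z11 -> ε | 3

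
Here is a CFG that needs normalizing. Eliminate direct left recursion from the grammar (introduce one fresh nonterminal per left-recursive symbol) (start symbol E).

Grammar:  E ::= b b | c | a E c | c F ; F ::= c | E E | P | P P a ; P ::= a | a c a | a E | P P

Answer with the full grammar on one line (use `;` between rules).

Left recursion appears on P.
For P: α = {P}, β = {a, a c a, a E}. Rewrite as P → β P' and P' → α P' | ε.

E ::= b b | c | a E c | c F; F ::= c | E E | P | P P a; P ::= a P' | a c a P' | a E P'; P' ::= P P' | epsilon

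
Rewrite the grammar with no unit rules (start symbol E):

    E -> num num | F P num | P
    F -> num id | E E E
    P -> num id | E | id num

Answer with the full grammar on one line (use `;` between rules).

E -> num num | F P num | num id | id num; F -> num id | E E E; P -> num num | F P num | num id | id num

Unit pairs: E ⇒* {P}; P ⇒* {E}.
For every A with A ⇒* B via unit rules, add B's non-unit alternatives to A; then delete every rule of the form X → Y.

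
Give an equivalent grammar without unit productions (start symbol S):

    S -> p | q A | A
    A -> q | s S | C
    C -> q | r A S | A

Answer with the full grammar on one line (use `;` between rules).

S -> q | r A S | p | q A | s S; A -> q | r A S | s S; C -> q | r A S | s S

Unit pairs: A ⇒* {C}; C ⇒* {A}; S ⇒* {A, C}.
For every A with A ⇒* B via unit rules, add B's non-unit alternatives to A; then delete every rule of the form X → Y.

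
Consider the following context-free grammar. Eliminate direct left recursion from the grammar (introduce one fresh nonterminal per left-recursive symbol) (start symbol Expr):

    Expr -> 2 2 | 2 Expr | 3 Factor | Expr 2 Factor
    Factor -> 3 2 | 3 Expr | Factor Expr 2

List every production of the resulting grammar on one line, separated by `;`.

Directly left-recursive nonterminals: Expr, Factor.
For Expr: α = {2 Factor}, β = {2 2, 2 Expr, 3 Factor}. Rewrite as Expr → β Expr1 and Expr1 → α Expr1 | ε.
For Factor: α = {Expr 2}, β = {3 2, 3 Expr}. Rewrite as Factor → β Factor1 and Factor1 → α Factor1 | ε.

Expr -> 2 2 Expr1 | 2 Expr Expr1 | 3 Factor Expr1; Factor -> 3 2 Factor1 | 3 Expr Factor1; Expr1 -> 2 Factor Expr1 | ε; Factor1 -> Expr 2 Factor1 | ε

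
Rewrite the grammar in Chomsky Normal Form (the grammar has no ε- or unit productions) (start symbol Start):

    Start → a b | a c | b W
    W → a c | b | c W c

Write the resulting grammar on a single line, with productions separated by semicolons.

Introduce a nonterminal for each terminal appearing in a rule of length ≥ 2: X1 → a, X2 → b, X3 → c.
Binarize each right-hand side of length ≥ 3 by chaining fresh nonterminals (Y1, Y2, …): affected rules were W → X3 W X3.

Start → X1 X2 | X1 X3 | X2 W; W → X1 X3 | b | X3 Y1; X1 → a; X2 → b; X3 → c; Y1 → W X3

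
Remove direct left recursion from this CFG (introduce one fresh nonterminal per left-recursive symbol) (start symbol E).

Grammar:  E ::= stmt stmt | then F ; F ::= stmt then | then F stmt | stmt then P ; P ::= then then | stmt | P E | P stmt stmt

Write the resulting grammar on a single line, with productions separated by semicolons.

E ::= stmt stmt | then F; F ::= stmt then | then F stmt | stmt then P; P ::= then then P' | stmt P'; P' ::= E P' | stmt stmt P' | ε

P is directly left-recursive.
For P: α = {E, stmt stmt}, β = {then then, stmt}. Rewrite as P → β P' and P' → α P' | ε.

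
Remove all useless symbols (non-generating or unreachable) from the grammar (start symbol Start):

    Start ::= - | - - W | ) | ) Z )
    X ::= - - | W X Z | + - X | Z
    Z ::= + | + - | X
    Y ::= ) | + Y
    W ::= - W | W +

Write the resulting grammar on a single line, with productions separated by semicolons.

Generating nonterminals: {Start, X, Y, Z}.
Reachable from Start after that: {Start, X, Z}.
Removed useless symbols: {W, Y} and every production mentioning them.

Start ::= - | ) | ) Z ); X ::= - - | + - X | Z; Z ::= + | + - | X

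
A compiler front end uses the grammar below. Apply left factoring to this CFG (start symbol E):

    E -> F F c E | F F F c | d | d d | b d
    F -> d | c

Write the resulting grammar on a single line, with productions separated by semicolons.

E -> b d | F F E' | d E''; F -> d | c; E' -> c E | F c; E'' -> ε | d

E has alternatives sharing prefix 'F F': factor to E → F F E' with E' → c E | F c.
E has alternatives sharing prefix 'd': factor to E → d E'' with E'' → ε | d.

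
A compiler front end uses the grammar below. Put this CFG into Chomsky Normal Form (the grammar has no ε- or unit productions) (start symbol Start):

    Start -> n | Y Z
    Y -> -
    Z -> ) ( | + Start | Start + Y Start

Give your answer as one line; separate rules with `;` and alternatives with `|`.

Introduce a nonterminal for each terminal appearing in a rule of length ≥ 2: X1 → ), X2 → (, X3 → +.
Binarize each right-hand side of length ≥ 3 by chaining fresh nonterminals (Y1, Y2, …): affected rules were Z → Start X3 Y Start.

Start -> n | Y Z; Y -> -; Z -> X1 X2 | X3 Start | Start Y1; X1 -> ); X2 -> (; X3 -> +; Y1 -> X3 Y2; Y2 -> Y Start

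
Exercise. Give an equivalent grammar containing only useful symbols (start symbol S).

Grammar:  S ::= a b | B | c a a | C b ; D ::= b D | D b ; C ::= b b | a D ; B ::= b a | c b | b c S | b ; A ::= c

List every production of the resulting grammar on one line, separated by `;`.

S ::= a b | B | c a a | C b; C ::= b b; B ::= b a | c b | b c S | b

Generating nonterminals: {A, B, C, S}.
Reachable from S after that: {B, C, S}.
Removed useless symbols: {A, D} and every production mentioning them.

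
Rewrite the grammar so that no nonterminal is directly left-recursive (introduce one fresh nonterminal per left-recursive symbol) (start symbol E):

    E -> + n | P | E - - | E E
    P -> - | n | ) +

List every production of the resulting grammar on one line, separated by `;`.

E is directly left-recursive.
For E: α = {- -, E}, β = {+ n, P}. Rewrite as E → β E' and E' → α E' | ε.

E -> + n E' | P E'; P -> - | n | ) +; E' -> - - E' | E E' | ε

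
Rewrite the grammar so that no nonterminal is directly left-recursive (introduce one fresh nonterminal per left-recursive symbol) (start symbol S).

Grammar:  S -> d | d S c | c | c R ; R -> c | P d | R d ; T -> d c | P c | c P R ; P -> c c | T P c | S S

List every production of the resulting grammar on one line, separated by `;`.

S -> d | d S c | c | c R; R -> c R' | P d R'; T -> d c | P c | c P R; P -> c c | T P c | S S; R' -> d R' | ε

Directly left-recursive nonterminal: R.
For R: α = {d}, β = {c, P d}. Rewrite as R → β R' and R' → α R' | ε.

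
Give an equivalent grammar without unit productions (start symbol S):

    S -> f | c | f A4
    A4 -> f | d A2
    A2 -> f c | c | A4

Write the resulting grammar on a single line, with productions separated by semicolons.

Unit pairs: A2 ⇒* {A4}.
For every A with A ⇒* B via unit rules, add B's non-unit alternatives to A; then delete every rule of the form X → Y.

S -> f | c | f A4; A4 -> f | d A2; A2 -> f | d A2 | f c | c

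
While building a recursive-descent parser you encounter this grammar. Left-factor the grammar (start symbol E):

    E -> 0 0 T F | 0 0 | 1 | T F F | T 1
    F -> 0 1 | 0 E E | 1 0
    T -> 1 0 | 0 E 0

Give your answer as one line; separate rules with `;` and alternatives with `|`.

E -> 1 | 0 0 E' | T E''; F -> 1 0 | 0 F'; T -> 1 0 | 0 E 0; E' -> T F | epsilon; E'' -> F F | 1; F' -> 1 | E E

E has alternatives sharing prefix '0 0': factor to E → 0 0 E' with E' → T F | ε.
E has alternatives sharing prefix 'T': factor to E → T E'' with E'' → F F | 1.
F has alternatives sharing prefix '0': factor to F → 0 F' with F' → 1 | E E.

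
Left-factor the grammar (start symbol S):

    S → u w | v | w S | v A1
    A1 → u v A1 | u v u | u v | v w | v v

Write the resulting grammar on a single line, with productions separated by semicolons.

S → u w | w S | v S'; A1 → u v A1' | v A1''; S' → ε | A1; A1' → A1 | u | ε; A1'' → w | v

S has alternatives sharing prefix 'v': factor to S → v S' with S' → ε | A1.
A1 has alternatives sharing prefix 'u v': factor to A1 → u v A1' with A1' → A1 | u | ε.
A1 has alternatives sharing prefix 'v': factor to A1 → v A1'' with A1'' → w | v.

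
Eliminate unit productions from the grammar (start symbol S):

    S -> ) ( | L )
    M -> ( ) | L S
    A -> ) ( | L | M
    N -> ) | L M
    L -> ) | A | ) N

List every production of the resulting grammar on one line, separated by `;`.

Unit pairs: A ⇒* {L, M}; L ⇒* {A, M}.
For each unit pair (A, B), copy every non-unit production of B to A, then drop all unit productions.

S -> ) ( | L ); M -> ( ) | L S; A -> ) | ) N | ) ( | ( ) | L S; N -> ) | L M; L -> ) | ) N | ) ( | ( ) | L S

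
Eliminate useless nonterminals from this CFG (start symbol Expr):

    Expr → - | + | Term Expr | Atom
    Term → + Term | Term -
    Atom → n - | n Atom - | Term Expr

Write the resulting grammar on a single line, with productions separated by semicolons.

Expr → - | + | Atom; Atom → n - | n Atom -

Generating nonterminals: {Atom, Expr}.
Reachable from Expr after that: {Atom, Expr}.
Removed useless symbols: {Term} and every production mentioning them.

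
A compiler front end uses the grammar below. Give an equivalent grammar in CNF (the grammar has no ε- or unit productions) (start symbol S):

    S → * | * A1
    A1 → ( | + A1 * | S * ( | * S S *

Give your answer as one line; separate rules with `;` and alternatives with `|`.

S → * | X1 A1; A1 → ( | X2 Y1 | S Y2 | X1 Y3; X1 → *; X2 → +; X3 → (; Y1 → A1 X1; Y2 → X1 X3; Y3 → S Y4; Y4 → S X1

Introduce a nonterminal for each terminal appearing in a rule of length ≥ 2: X1 → *, X2 → +, X3 → (.
Binarize each right-hand side of length ≥ 3 by chaining fresh nonterminals (Y1, Y2, …): affected rules were A1 → X2 A1 X1; A1 → S X1 X3; A1 → X1 S S X1.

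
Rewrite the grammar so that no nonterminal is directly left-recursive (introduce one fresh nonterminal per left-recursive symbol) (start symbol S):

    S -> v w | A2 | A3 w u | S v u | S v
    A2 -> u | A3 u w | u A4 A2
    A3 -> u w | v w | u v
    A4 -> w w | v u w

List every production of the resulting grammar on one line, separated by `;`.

S -> v w S' | A2 S' | A3 w u S'; A2 -> u | A3 u w | u A4 A2; A3 -> u w | v w | u v; A4 -> w w | v u w; S' -> v u S' | v S' | ε

S is directly left-recursive.
For S: α = {v u, v}, β = {v w, A2, A3 w u}. Rewrite as S → β S' and S' → α S' | ε.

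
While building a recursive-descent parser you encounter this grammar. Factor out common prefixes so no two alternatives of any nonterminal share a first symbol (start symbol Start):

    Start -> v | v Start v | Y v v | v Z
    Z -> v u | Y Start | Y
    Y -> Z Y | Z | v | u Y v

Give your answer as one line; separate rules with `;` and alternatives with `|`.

Start has alternatives sharing prefix 'v': factor to Start → v Start1 with Start1 → ε | Start v | Z.
Z has alternatives sharing prefix 'Y': factor to Z → Y Z1 with Z1 → Start | ε.
Y has alternatives sharing prefix 'Z': factor to Y → Z Y1 with Y1 → Y | ε.

Start -> Y v v | v Start1; Z -> v u | Y Z1; Y -> v | u Y v | Z Y1; Start1 -> ε | Start v | Z; Z1 -> Start | ε; Y1 -> Y | ε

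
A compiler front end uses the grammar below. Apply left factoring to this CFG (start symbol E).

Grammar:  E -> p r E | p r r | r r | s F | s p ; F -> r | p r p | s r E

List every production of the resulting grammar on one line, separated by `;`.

E has alternatives sharing prefix 'p r': factor to E → p r E' with E' → E | r.
E has alternatives sharing prefix 's': factor to E → s E'' with E'' → F | p.

E -> r r | p r E' | s E''; F -> r | p r p | s r E; E' -> E | r; E'' -> F | p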